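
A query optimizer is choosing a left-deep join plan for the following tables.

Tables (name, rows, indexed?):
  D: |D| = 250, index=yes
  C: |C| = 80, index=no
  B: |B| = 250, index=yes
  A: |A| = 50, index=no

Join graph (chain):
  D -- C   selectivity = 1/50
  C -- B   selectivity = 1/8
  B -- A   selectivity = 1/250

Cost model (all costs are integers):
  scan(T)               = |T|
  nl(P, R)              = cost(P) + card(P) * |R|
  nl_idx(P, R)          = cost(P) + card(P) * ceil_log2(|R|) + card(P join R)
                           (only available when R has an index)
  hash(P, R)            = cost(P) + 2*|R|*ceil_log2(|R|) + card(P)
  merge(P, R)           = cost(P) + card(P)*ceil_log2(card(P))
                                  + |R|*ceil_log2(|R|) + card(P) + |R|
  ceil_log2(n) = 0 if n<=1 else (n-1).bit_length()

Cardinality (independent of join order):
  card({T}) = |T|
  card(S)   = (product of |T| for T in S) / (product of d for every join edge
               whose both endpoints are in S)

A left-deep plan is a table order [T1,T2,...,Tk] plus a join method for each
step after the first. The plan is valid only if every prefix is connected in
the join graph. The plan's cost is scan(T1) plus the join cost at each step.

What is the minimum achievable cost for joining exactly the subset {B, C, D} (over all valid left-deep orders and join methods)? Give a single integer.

Selinger DP over subsets of {B,C,D}:
  {D}: scan cost=250, card=250
  {C}: scan cost=80, card=80
  {B}: scan cost=250, card=250
  {CD}: card=400; try (D,nl_idx)→1120, (C,hash)→1620, (D,merge)→2970, (C,merge)→3140, (D,hash)→4160, (D,nl)→20080 …(+1); best=1120 via (D,nl_idx)
  {BC}: card=2500; try (C,hash)→1620, (B,merge)→2970, (C,merge)→3140, (B,nl_idx)→3220, (B,hash)→4160, (B,nl)→20080 …(+1); best=1620 via (C,hash)
  {BCD}: card=12500; try (B,hash)→5520, (B,merge)→7370, (D,hash)→8120, (B,nl_idx)→16820, (D,nl_idx)→34120, (D,merge)→36370 …(+2); best=5520 via (B,hash)

5520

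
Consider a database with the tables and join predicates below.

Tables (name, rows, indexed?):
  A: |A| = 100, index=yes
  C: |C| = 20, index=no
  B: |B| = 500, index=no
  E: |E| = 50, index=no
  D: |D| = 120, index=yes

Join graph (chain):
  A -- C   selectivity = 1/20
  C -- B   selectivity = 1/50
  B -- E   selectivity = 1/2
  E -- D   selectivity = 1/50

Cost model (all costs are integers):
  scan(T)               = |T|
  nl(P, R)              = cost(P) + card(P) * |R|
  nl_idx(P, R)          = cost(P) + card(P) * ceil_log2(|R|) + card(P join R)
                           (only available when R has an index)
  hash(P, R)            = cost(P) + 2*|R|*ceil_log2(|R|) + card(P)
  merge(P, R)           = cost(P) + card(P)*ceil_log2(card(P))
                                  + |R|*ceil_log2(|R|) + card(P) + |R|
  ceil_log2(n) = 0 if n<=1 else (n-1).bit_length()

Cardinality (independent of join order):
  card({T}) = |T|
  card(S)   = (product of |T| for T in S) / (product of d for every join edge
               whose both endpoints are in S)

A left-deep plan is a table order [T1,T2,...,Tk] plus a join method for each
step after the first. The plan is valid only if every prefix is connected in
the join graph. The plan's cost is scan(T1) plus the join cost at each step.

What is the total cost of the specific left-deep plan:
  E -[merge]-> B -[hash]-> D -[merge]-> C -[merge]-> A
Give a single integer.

680500

step 1: scan E: cost=50, card=50
step 2: join B via merge
    card(P join B) = 50*500/(2) = 12500
    cost = 50 + 50*6 + 500*9 + 50 + 500 = 5400
step 3: join D via hash
    card(P join D) = 12500*120/(50) = 30000
    cost = 5400 + 2*120*7 + 12500 = 19580
step 4: join C via merge
    card(P join C) = 30000*20/(50) = 12000
    cost = 19580 + 30000*15 + 20*5 + 30000 + 20 = 499700
step 5: join A via merge
    card(P join A) = 12000*100/(20) = 60000
    cost = 499700 + 12000*14 + 100*7 + 12000 + 100 = 680500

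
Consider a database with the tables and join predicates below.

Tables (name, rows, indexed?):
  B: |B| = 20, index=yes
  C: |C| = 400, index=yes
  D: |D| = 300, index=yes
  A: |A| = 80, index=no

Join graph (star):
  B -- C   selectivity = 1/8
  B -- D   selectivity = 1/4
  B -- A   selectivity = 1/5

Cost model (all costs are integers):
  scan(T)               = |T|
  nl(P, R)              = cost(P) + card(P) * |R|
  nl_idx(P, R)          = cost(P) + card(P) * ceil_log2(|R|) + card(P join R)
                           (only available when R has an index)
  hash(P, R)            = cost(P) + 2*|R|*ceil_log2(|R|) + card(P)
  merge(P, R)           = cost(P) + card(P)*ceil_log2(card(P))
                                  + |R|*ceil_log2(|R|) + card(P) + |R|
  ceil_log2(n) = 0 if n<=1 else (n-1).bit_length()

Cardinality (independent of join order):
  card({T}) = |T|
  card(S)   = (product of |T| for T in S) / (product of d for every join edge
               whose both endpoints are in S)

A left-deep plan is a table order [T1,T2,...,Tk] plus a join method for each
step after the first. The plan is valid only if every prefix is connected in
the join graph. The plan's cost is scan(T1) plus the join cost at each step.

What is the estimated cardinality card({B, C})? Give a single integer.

1000

Tables in S: B(20), C(400)
Edges inside S: B-C(d=8)
numerator = 20 * 400 = 8000
denominator = 8 = 8
card(S) = 8000 / 8 = 1000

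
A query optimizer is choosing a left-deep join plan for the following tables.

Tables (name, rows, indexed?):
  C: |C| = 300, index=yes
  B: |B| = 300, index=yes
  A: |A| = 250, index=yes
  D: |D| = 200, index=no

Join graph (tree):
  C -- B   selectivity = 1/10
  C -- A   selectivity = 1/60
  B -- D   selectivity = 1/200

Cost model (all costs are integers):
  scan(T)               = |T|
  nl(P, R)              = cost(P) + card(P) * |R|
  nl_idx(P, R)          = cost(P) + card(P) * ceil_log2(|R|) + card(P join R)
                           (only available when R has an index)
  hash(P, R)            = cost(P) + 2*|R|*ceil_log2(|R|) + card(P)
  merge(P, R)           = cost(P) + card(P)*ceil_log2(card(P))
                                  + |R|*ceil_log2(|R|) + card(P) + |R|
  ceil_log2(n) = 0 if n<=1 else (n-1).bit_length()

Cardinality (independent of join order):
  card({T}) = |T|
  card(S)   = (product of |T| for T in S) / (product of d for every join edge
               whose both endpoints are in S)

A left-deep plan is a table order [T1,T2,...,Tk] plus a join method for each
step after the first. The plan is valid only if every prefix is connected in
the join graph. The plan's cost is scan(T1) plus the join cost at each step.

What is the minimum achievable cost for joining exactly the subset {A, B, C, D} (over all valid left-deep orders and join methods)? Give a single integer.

21000

Selinger DP over subsets of {A,B,C,D}:
  {C}: scan cost=300, card=300
  {B}: scan cost=300, card=300
  {A}: scan cost=250, card=250
  {D}: scan cost=200, card=200
  {BC}: card=9000; try (C,hash)→6000, (B,hash)→6000, (C,merge)→6300, (B,merge)→6300, (C,nl_idx)→12000, (B,nl_idx)→12000 …(+2); best=6000 via (C,hash)
  {AC}: card=1250; try (C,nl_idx)→3750, (A,nl_idx)→3950, (A,hash)→4600, (C,merge)→5500, (A,merge)→5550, (C,hash)→5900 …(+2); best=3750 via (C,nl_idx)
  {BD}: card=300; try (B,nl_idx)→2300, (D,hash)→3800, (B,merge)→5000, (D,merge)→5100, (B,hash)→5800, (B,nl)→60200 …(+1); best=2300 via (B,nl_idx)
  {ABC}: card=37500; try (B,hash)→10400, (A,hash)→19000, (B,merge)→21750, (B,nl_idx)→52500, (A,nl_idx)→115500, (A,merge)→143250 …(+2); best=10400 via (B,hash)
  {BCD}: card=9000; try (C,hash)→8000, (C,merge)→8300, (C,nl_idx)→14000, (D,hash)→18200, (C,nl)→92300, (D,merge)→142800 …(+1); best=8000 via (C,hash)
  {ABCD}: card=37500; try (A,hash)→21000, (D,hash)→51100, (A,nl_idx)→117500, (A,merge)→145250, (D,merge)→649700, (A,nl)→2258000 …(+1); best=21000 via (A,hash)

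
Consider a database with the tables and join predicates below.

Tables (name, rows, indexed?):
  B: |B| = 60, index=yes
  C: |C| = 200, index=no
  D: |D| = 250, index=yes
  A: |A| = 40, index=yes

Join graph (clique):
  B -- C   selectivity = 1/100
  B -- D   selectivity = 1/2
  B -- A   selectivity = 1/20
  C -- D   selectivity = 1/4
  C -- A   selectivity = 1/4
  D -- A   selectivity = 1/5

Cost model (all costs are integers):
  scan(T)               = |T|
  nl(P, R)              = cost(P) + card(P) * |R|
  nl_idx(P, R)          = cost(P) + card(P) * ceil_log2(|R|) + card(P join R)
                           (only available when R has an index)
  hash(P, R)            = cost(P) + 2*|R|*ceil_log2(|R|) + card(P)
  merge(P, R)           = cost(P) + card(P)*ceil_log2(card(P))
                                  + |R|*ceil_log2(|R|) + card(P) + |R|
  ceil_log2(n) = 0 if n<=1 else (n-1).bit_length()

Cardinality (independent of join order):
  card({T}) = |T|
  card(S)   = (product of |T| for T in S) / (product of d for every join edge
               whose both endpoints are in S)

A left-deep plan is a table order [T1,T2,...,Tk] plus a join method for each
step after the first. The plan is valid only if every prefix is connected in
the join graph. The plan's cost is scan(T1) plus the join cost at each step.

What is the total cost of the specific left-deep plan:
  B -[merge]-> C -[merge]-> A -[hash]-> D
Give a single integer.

step 1: scan B: cost=60, card=60
step 2: join C via merge
    card(P join C) = 60*200/(100) = 120
    cost = 60 + 60*6 + 200*8 + 60 + 200 = 2280
step 3: join A via merge
    card(P join A) = 120*40/(20*4) = 60
    cost = 2280 + 120*7 + 40*6 + 120 + 40 = 3520
step 4: join D via hash
    card(P join D) = 60*250/(2*4*5) = 375
    cost = 3520 + 2*250*8 + 60 = 7580

7580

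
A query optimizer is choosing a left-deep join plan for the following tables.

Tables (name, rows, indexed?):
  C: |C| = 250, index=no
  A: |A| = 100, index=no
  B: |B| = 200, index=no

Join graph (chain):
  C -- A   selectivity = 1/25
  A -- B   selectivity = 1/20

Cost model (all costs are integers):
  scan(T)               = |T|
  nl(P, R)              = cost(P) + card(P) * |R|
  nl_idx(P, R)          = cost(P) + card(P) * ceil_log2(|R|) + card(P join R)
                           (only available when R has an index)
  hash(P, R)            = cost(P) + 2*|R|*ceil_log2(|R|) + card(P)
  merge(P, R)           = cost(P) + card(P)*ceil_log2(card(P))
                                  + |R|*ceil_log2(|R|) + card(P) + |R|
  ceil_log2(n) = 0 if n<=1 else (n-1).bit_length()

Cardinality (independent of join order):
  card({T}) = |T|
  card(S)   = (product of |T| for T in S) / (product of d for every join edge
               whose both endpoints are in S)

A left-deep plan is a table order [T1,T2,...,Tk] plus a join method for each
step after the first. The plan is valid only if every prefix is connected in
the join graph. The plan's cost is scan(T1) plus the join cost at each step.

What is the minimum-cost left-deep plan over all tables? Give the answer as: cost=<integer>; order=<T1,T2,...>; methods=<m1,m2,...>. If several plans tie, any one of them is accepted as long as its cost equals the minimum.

cost=6100; order=C,A,B; methods=hash,hash

Selinger DP (subsets sized 1..n):
  {C}: scan cost=250, card=250
  {A}: scan cost=100, card=100
  {B}: scan cost=200, card=200
  {AC}: card=1000; try (A,hash)→1900, (C,merge)→3150, (A,merge)→3300, (C,hash)→4200, (C,nl)→25100, (A,nl)→25250; best=1900 via (A,hash)
  {AB}: card=1000; try (A,hash)→1800, (B,merge)→2700, (A,merge)→2800, (B,hash)→3400, (B,nl)→20100, (A,nl)→20200; best=1800 via (A,hash)
  {ABC}: card=10000; try (B,hash)→6100, (C,hash)→6800, (B,merge)→14700, (C,merge)→15050, (B,nl)→201900, (C,nl)→251800; best=6100 via (B,hash)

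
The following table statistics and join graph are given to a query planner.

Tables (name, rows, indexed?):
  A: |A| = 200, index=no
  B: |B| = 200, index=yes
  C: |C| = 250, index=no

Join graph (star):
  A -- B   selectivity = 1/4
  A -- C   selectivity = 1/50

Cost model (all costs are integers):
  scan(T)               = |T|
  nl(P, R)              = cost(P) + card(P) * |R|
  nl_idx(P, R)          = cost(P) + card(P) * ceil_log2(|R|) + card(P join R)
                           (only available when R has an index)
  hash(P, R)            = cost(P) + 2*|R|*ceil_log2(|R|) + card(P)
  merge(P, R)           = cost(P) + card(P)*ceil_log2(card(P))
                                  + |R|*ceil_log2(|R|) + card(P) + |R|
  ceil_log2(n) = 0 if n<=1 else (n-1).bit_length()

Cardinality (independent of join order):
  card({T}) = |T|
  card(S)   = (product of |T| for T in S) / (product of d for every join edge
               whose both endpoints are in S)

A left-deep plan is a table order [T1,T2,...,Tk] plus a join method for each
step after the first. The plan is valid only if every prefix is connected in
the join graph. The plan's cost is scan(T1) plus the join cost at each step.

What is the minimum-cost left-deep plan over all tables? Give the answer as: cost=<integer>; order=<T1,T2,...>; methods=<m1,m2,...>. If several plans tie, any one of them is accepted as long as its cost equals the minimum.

Selinger DP (subsets sized 1..n):
  {A}: scan cost=200, card=200
  {B}: scan cost=200, card=200
  {C}: scan cost=250, card=250
  {AB}: card=10000; try (B,hash)→3600, (A,hash)→3600, (B,merge)→3800, (A,merge)→3800, (B,nl_idx)→11800, (B,nl)→40200 …(+1); best=3600 via (B,hash)
  {AC}: card=1000; try (A,hash)→3700, (C,merge)→4250, (A,merge)→4300, (C,hash)→4400, (C,nl)→50200, (A,nl)→50250; best=3700 via (A,hash)
  {ABC}: card=50000; try (B,hash)→7900, (B,merge)→16500, (C,hash)→17600, (B,nl_idx)→61700, (C,merge)→155850, (B,nl)→203700 …(+1); best=7900 via (B,hash)

cost=7900; order=C,A,B; methods=hash,hash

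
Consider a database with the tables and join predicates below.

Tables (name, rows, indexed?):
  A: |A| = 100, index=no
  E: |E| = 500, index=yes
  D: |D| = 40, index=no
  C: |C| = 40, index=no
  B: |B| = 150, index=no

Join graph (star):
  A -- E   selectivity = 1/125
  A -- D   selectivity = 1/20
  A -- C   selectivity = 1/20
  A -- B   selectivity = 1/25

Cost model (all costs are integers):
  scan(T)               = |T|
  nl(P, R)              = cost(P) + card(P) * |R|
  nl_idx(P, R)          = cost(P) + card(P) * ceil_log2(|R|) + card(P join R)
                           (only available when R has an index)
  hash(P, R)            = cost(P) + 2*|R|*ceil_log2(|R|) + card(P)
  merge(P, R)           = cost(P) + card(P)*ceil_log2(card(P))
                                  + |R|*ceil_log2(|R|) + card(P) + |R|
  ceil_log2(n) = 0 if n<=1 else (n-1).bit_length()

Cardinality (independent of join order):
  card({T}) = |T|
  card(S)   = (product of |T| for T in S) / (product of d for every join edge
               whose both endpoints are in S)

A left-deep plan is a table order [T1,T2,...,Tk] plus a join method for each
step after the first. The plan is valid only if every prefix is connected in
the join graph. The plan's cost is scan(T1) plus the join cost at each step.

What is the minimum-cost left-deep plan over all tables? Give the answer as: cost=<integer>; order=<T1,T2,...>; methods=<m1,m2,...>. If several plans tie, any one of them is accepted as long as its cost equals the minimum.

Selinger DP (subsets sized 1..n):
  {A}: scan cost=100, card=100
  {E}: scan cost=500, card=500
  {D}: scan cost=40, card=40
  {C}: scan cost=40, card=40
  {B}: scan cost=150, card=150
  {AE}: card=400; try (E,nl_idx)→1400, (A,hash)→2400, (E,merge)→5900, (A,merge)→6300, (E,hash)→9200, (E,nl)→50100 …(+1); best=1400 via (E,nl_idx)
  {AD}: card=200; try (D,hash)→680, (A,merge)→1120, (D,merge)→1180, (A,hash)→1480, (A,nl)→4040, (D,nl)→4100; best=680 via (D,hash)
  {AC}: card=200; try (C,hash)→680, (A,merge)→1120, (C,merge)→1180, (A,hash)→1480, (A,nl)→4040, (C,nl)→4100; best=680 via (C,hash)
  {AB}: card=600; try (A,hash)→1700, (B,merge)→2250, (A,merge)→2300, (B,hash)→2600, (B,nl)→15100, (A,nl)→15150; best=1700 via (A,hash)
  {ADE}: card=800; try (D,hash)→2280, (E,nl_idx)→3280, (D,merge)→5680, (E,merge)→7480, (E,hash)→9880, (D,nl)→17400 …(+1); best=2280 via (D,hash)
  {ACE}: card=800; try (C,hash)→2280, (E,nl_idx)→3280, (C,merge)→5680, (E,merge)→7480, (E,hash)→9880, (C,nl)→17400 …(+1); best=2280 via (C,hash)
  {ABE}: card=2400; try (B,hash)→4200, (B,merge)→6750, (E,nl_idx)→9500, (E,hash)→11300, (E,merge)→13300, (B,nl)→61400 …(+1); best=4200 via (B,hash)
  {ACD}: card=400; try (D,hash)→1360, (C,hash)→1360, (D,merge)→2760, (C,merge)→2760, (D,nl)→8680, (C,nl)→8680; best=1360 via (D,hash)
  {ABD}: card=1200; try (D,hash)→2780, (B,hash)→3280, (B,merge)→3830, (D,merge)→8580, (D,nl)→25700, (B,nl)→30680; best=2780 via (D,hash)
  {ABC}: card=1200; try (C,hash)→2780, (B,hash)→3280, (B,merge)→3830, (C,merge)→8580, (C,nl)→25700, (B,nl)→30680; best=2780 via (C,hash)
  {ACDE}: card=1600; try (D,hash)→3560, (C,hash)→3560, (E,nl_idx)→6560, (E,merge)→10360, (E,hash)→10760, (D,merge)→11360 …(+4); best=3560 via (D,hash)
  {ABDE}: card=4800; try (B,hash)→5480, (D,hash)→7080, (B,merge)→12430, (E,hash)→12980, (E,nl_idx)→18380, (E,merge)→22180 …(+4); best=5480 via (B,hash)
  {ABCE}: card=4800; try (B,hash)→5480, (C,hash)→7080, (B,merge)→12430, (E,hash)→12980, (E,nl_idx)→18380, (E,merge)→22180 …(+4); best=5480 via (B,hash)
  {ABCD}: card=2400; try (B,hash)→4160, (D,hash)→4460, (C,hash)→4460, (B,merge)→6710, (D,merge)→17460, (C,merge)→17460 …(+3); best=4160 via (B,hash)
  {ABCDE}: card=9600; try (B,hash)→7560, (D,hash)→10760, (C,hash)→10760, (E,hash)→15560, (B,merge)→24110, (E,nl_idx)→35360 …(+7); best=7560 via (B,hash)

cost=7560; order=A,E,C,D,B; methods=nl_idx,hash,hash,hash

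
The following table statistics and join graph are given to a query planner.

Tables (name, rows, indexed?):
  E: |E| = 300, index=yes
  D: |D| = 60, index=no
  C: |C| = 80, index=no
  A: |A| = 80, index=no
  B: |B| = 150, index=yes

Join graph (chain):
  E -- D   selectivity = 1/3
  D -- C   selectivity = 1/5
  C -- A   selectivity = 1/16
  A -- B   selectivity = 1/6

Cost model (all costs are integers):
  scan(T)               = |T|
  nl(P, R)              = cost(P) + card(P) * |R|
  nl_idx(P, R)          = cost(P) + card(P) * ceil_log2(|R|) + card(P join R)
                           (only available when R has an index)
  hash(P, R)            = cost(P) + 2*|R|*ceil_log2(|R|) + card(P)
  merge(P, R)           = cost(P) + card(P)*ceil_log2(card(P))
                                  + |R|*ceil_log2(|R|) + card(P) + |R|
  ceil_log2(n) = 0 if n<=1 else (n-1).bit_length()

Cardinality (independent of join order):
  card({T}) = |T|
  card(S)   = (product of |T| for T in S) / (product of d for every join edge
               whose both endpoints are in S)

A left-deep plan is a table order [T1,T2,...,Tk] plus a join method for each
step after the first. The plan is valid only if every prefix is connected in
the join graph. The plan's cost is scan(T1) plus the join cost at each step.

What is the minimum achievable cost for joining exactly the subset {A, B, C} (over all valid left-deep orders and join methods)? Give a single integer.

Selinger DP over subsets of {A,B,C}:
  {C}: scan cost=80, card=80
  {A}: scan cost=80, card=80
  {B}: scan cost=150, card=150
  {AC}: card=400; try (C,hash)→1280, (A,hash)→1280, (C,merge)→1360, (A,merge)→1360, (C,nl)→6480, (A,nl)→6480; best=1280 via (C,hash)
  {AB}: card=2000; try (A,hash)→1420, (B,merge)→2070, (A,merge)→2140, (B,hash)→2560, (B,nl_idx)→2720, (B,nl)→12080 …(+1); best=1420 via (A,hash)
  {ABC}: card=10000; try (B,hash)→4080, (C,hash)→4540, (B,merge)→6630, (B,nl_idx)→14480, (C,merge)→26060, (B,nl)→61280 …(+1); best=4080 via (B,hash)

4080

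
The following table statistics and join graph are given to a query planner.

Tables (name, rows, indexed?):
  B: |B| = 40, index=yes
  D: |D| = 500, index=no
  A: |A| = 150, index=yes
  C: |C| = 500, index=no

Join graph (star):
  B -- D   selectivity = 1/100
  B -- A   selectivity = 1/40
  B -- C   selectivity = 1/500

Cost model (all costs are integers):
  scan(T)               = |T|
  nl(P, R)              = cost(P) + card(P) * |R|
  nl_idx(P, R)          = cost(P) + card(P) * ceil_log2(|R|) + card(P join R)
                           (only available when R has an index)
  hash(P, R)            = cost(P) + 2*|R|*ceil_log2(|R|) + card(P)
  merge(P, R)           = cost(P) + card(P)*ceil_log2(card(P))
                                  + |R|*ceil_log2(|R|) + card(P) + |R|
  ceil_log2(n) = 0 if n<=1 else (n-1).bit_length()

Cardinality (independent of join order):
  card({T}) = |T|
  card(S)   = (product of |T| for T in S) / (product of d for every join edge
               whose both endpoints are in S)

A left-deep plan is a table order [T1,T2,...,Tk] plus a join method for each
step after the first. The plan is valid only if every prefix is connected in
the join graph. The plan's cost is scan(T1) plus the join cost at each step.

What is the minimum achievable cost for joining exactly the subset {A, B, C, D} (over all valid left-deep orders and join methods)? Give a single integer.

Selinger DP over subsets of {A,B,C,D}:
  {B}: scan cost=40, card=40
  {D}: scan cost=500, card=500
  {A}: scan cost=150, card=150
  {C}: scan cost=500, card=500
  {BD}: card=200; try (B,hash)→1480, (B,nl_idx)→3700, (D,merge)→5320, (B,merge)→5780, (D,hash)→9080, (D,nl)→20040 …(+1); best=1480 via (B,hash)
  {AB}: card=150; try (A,nl_idx)→510, (B,hash)→780, (B,nl_idx)→1200, (A,merge)→1670, (B,merge)→1780, (A,hash)→2480 …(+2); best=510 via (A,nl_idx)
  {BC}: card=40; try (B,hash)→1480, (B,nl_idx)→3540, (C,merge)→5320, (B,merge)→5780, (C,hash)→9080, (C,nl)→20040 …(+1); best=1480 via (B,hash)
  {ABD}: card=750; try (A,nl_idx)→3830, (A,hash)→4080, (A,merge)→4630, (D,merge)→6860, (D,hash)→9660, (A,nl)→31480 …(+1); best=3830 via (A,nl_idx)
  {BCD}: card=200; try (D,merge)→6760, (C,merge)→8280, (D,hash)→10520, (C,hash)→10680, (D,nl)→21480, (C,nl)→101480; best=6760 via (D,merge)
  {ABC}: card=150; try (A,nl_idx)→1950, (A,merge)→3110, (A,hash)→3920, (C,merge)→6860, (A,nl)→7480, (C,hash)→9660 …(+1); best=1950 via (A,nl_idx)
  {ABCD}: card=750; try (D,merge)→8300, (A,nl_idx)→9110, (A,hash)→9360, (A,merge)→9910, (D,hash)→11100, (C,hash)→13580 …(+4); best=8300 via (D,merge)

8300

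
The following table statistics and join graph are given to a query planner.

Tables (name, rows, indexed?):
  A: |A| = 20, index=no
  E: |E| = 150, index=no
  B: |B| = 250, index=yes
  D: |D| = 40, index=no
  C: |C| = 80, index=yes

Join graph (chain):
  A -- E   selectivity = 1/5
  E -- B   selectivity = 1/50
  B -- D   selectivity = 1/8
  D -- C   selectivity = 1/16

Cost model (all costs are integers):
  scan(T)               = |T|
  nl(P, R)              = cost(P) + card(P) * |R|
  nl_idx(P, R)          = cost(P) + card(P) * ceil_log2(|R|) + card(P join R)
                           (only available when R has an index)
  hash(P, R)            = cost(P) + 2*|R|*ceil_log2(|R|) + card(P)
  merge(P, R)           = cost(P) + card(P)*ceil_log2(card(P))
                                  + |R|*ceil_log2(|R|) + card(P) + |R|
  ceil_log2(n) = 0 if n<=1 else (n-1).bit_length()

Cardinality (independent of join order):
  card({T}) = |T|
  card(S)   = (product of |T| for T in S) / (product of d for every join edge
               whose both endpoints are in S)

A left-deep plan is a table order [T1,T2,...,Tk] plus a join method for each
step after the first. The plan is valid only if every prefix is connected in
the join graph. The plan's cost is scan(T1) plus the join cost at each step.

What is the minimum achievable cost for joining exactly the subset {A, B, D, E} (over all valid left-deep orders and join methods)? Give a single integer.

6530

Selinger DP over subsets of {A,B,D,E}:
  {A}: scan cost=20, card=20
  {E}: scan cost=150, card=150
  {B}: scan cost=250, card=250
  {D}: scan cost=40, card=40
  {AE}: card=600; try (A,hash)→500, (E,merge)→1490, (A,merge)→1620, (E,hash)→2440, (E,nl)→3020, (A,nl)→3150; best=500 via (A,hash)
  {BE}: card=750; try (B,nl_idx)→2100, (E,hash)→2900, (B,merge)→3750, (E,merge)→3850, (B,hash)→4300, (B,nl)→37650 …(+1); best=2100 via (B,nl_idx)
  {BD}: card=1250; try (D,hash)→980, (B,nl_idx)→1610, (B,merge)→2570, (D,merge)→2780, (B,hash)→4080, (B,nl)→10040 …(+1); best=980 via (D,hash)
  {ABE}: card=3000; try (A,hash)→3050, (B,hash)→5100, (B,nl_idx)→8300, (B,merge)→9350, (A,merge)→10470, (A,nl)→17100 …(+1); best=3050 via (A,hash)
  {BDE}: card=3750; try (D,hash)→3330, (E,hash)→4630, (D,merge)→10630, (E,merge)→17330, (D,nl)→32100, (E,nl)→188480; best=3330 via (D,hash)
  {ABDE}: card=15000; try (D,hash)→6530, (A,hash)→7280, (D,merge)→42330, (A,merge)→52200, (A,nl)→78330, (D,nl)→123050; best=6530 via (D,hash)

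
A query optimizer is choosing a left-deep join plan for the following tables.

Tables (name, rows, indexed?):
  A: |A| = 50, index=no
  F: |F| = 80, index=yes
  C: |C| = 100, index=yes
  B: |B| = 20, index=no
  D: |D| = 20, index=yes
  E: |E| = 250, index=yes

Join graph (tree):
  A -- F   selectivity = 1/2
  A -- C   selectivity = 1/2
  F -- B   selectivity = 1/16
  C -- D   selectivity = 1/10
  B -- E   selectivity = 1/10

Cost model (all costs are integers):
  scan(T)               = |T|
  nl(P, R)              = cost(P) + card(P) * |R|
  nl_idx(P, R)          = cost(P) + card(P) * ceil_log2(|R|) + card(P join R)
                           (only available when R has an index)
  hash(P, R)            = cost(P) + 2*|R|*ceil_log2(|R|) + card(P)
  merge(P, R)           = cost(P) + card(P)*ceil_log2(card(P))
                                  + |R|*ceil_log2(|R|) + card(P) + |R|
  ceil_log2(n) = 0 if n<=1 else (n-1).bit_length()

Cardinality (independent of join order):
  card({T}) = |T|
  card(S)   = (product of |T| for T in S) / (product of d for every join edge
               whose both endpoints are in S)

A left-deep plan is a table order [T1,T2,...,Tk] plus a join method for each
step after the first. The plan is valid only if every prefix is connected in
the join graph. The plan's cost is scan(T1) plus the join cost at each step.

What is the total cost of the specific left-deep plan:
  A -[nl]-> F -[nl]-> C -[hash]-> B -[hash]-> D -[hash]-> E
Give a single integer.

683450

step 1: scan A: cost=50, card=50
step 2: join F via nl
    card(P join F) = 50*80/(2) = 2000
    cost = 50 + 50*80 = 4050
step 3: join C via nl
    card(P join C) = 2000*100/(2) = 100000
    cost = 4050 + 2000*100 = 204050
step 4: join B via hash
    card(P join B) = 100000*20/(16) = 125000
    cost = 204050 + 2*20*5 + 100000 = 304250
step 5: join D via hash
    card(P join D) = 125000*20/(10) = 250000
    cost = 304250 + 2*20*5 + 125000 = 429450
step 6: join E via hash
    card(P join E) = 250000*250/(10) = 6250000
    cost = 429450 + 2*250*8 + 250000 = 683450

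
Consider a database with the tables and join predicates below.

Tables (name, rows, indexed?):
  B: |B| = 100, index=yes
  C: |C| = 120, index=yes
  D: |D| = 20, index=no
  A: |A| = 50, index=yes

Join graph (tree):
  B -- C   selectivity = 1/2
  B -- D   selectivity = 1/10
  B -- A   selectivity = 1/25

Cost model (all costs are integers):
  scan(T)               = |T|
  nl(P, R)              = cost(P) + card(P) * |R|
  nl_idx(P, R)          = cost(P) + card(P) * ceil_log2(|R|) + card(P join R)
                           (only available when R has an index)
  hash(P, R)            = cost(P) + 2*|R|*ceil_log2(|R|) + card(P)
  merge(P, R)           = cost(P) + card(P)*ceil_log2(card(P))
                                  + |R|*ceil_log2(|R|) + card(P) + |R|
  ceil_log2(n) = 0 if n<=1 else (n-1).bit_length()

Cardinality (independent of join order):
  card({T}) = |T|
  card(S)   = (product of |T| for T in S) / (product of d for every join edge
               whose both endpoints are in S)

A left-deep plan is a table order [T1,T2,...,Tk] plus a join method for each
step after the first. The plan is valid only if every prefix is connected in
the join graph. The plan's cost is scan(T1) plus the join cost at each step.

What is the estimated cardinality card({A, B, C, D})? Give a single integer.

Tables in S: A(50), B(100), C(120), D(20)
Edges inside S: B-C(d=2), B-D(d=10), B-A(d=25)
numerator = 50 * 100 * 120 * 20 = 12000000
denominator = 2 * 10 * 25 = 500
card(S) = 12000000 / 500 = 24000

24000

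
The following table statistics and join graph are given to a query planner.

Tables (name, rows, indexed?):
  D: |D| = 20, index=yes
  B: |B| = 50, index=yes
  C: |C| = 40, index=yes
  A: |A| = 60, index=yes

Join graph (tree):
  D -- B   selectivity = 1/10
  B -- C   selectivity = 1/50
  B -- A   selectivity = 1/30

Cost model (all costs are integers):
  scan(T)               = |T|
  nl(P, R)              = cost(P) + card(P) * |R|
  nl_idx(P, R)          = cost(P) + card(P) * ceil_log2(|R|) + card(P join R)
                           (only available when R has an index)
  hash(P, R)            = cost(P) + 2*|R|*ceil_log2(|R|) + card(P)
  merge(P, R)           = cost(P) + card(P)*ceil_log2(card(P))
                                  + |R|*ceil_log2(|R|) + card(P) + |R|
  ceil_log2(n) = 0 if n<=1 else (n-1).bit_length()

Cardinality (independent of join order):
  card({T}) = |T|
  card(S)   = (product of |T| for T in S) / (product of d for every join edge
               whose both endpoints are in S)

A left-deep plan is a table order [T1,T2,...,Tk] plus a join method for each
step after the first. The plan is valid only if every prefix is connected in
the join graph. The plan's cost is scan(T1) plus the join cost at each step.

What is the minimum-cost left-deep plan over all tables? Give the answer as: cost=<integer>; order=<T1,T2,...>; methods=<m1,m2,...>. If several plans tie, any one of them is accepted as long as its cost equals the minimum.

Selinger DP (subsets sized 1..n):
  {D}: scan cost=20, card=20
  {B}: scan cost=50, card=50
  {C}: scan cost=40, card=40
  {A}: scan cost=60, card=60
  {BD}: card=100; try (B,nl_idx)→240, (D,hash)→300, (D,nl_idx)→400, (B,merge)→490, (D,merge)→520, (B,hash)→640 …(+2); best=240 via (B,nl_idx)
  {BC}: card=40; try (B,nl_idx)→320, (C,nl_idx)→390, (C,hash)→580, (B,merge)→670, (C,merge)→680, (B,hash)→680 …(+2); best=320 via (B,nl_idx)
  {AB}: card=100; try (A,nl_idx)→450, (B,nl_idx)→520, (B,hash)→720, (A,hash)→820, (A,merge)→820, (B,merge)→830 …(+2); best=450 via (A,nl_idx)
  {BCD}: card=80; try (D,hash)→560, (D,nl_idx)→600, (D,merge)→720, (C,hash)→820, (C,nl_idx)→920, (D,nl)→1120 …(+2); best=560 via (D,hash)
  {ABD}: card=200; try (D,hash)→750, (A,nl_idx)→1040, (A,hash)→1060, (D,nl_idx)→1150, (D,merge)→1370, (A,merge)→1460 …(+2); best=750 via (D,hash)
  {ABC}: card=80; try (A,nl_idx)→640, (A,merge)→1020, (C,hash)→1030, (A,hash)→1080, (C,nl_idx)→1130, (C,merge)→1530 …(+2); best=640 via (A,nl_idx)
  {ABCD}: card=160; try (D,hash)→920, (D,nl_idx)→1200, (A,nl_idx)→1200, (A,hash)→1360, (D,merge)→1400, (C,hash)→1430 …(+6); best=920 via (D,hash)

cost=920; order=C,B,A,D; methods=nl_idx,nl_idx,hash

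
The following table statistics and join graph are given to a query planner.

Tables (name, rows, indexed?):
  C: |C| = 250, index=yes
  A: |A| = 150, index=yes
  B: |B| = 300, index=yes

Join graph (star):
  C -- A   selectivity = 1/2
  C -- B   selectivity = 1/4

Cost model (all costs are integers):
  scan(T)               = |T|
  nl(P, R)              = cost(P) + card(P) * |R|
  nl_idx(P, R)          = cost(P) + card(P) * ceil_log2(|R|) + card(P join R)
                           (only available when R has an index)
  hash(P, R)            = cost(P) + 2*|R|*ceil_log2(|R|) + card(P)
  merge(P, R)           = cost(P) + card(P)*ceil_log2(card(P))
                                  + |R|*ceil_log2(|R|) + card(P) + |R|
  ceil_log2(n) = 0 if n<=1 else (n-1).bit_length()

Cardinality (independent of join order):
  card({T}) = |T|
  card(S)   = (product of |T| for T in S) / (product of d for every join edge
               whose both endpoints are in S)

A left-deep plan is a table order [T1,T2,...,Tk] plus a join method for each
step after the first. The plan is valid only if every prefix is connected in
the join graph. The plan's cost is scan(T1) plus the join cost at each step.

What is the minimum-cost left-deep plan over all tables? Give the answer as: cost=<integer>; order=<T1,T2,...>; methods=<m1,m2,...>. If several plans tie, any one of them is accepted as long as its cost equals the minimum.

Selinger DP (subsets sized 1..n):
  {C}: scan cost=250, card=250
  {A}: scan cost=150, card=150
  {B}: scan cost=300, card=300
  {AC}: card=18750; try (A,hash)→2900, (C,merge)→3750, (A,merge)→3850, (C,hash)→4300, (C,nl_idx)→20100, (A,nl_idx)→21000 …(+2); best=2900 via (A,hash)
  {BC}: card=18750; try (C,hash)→4600, (B,merge)→5500, (C,merge)→5550, (B,hash)→5900, (B,nl_idx)→21250, (C,nl_idx)→21450 …(+2); best=4600 via (C,hash)
  {ABC}: card=1406250; try (A,hash)→25750, (B,hash)→27050, (B,merge)→305900, (A,merge)→305950, (A,nl_idx)→1560850, (B,nl_idx)→1577900 …(+2); best=25750 via (A,hash)

cost=25750; order=B,C,A; methods=hash,hash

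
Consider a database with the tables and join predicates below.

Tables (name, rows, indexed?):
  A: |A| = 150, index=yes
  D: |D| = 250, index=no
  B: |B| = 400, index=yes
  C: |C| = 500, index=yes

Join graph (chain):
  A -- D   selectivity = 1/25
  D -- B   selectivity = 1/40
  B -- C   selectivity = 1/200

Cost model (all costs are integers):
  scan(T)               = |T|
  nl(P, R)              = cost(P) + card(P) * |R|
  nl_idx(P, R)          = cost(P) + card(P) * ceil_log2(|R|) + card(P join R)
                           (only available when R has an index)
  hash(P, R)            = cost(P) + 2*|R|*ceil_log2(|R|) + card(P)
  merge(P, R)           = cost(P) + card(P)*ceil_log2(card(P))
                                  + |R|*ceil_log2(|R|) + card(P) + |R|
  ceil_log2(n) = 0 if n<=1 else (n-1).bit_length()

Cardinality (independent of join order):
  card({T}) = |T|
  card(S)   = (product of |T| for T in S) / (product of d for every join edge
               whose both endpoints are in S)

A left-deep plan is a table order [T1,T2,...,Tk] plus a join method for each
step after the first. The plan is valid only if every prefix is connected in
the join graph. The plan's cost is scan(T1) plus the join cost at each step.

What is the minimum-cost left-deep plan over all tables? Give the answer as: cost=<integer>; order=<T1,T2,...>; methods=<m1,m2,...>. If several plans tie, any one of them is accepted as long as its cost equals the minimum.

Selinger DP (subsets sized 1..n):
  {A}: scan cost=150, card=150
  {D}: scan cost=250, card=250
  {B}: scan cost=400, card=400
  {C}: scan cost=500, card=500
  {AD}: card=1500; try (A,hash)→2900, (D,merge)→3750, (A,nl_idx)→3750, (A,merge)→3850, (D,hash)→4300, (D,nl)→37650 …(+1); best=2900 via (A,hash)
  {BD}: card=2500; try (D,hash)→4800, (B,nl_idx)→5000, (B,merge)→6500, (D,merge)→6650, (B,hash)→7700, (B,nl)→100250 …(+1); best=4800 via (D,hash)
  {BC}: card=1000; try (C,nl_idx)→5000, (B,nl_idx)→6000, (B,hash)→8200, (C,merge)→9400, (B,merge)→9500, (C,hash)→9800 …(+2); best=5000 via (C,nl_idx)
  {ABD}: card=15000; try (A,hash)→9700, (B,hash)→11600, (B,merge)→24900, (B,nl_idx)→31400, (A,merge)→38650, (A,nl_idx)→39800 …(+2); best=9700 via (A,hash)
  {BCD}: card=6250; try (D,hash)→10000, (C,hash)→16300, (D,merge)→18250, (C,nl_idx)→33550, (C,merge)→42300, (D,nl)→255000 …(+1); best=10000 via (D,hash)
  {ABCD}: card=37500; try (A,hash)→18650, (C,hash)→33700, (A,nl_idx)→97500, (A,merge)→98850, (C,nl_idx)→182200, (C,merge)→239700 …(+2); best=18650 via (A,hash)

cost=18650; order=B,C,D,A; methods=nl_idx,hash,hash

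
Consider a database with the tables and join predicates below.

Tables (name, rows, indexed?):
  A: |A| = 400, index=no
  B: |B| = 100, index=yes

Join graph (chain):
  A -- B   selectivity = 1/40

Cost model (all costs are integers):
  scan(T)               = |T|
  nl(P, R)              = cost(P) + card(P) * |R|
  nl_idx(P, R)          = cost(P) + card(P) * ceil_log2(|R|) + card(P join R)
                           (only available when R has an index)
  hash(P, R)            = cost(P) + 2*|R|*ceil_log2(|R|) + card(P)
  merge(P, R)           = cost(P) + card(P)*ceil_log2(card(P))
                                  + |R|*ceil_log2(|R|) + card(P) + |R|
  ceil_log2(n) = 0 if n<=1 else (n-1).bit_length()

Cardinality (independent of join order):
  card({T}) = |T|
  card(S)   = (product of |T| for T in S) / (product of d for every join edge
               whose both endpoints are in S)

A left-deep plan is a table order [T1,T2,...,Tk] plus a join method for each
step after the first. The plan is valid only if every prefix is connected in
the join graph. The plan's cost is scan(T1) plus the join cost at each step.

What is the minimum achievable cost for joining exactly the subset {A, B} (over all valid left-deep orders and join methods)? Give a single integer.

Selinger DP over subsets of {A,B}:
  {A}: scan cost=400, card=400
  {B}: scan cost=100, card=100
  {AB}: card=1000; try (B,hash)→2200, (B,nl_idx)→4200, (A,merge)→4900, (B,merge)→5200, (A,hash)→7400, (A,nl)→40100 …(+1); best=2200 via (B,hash)

2200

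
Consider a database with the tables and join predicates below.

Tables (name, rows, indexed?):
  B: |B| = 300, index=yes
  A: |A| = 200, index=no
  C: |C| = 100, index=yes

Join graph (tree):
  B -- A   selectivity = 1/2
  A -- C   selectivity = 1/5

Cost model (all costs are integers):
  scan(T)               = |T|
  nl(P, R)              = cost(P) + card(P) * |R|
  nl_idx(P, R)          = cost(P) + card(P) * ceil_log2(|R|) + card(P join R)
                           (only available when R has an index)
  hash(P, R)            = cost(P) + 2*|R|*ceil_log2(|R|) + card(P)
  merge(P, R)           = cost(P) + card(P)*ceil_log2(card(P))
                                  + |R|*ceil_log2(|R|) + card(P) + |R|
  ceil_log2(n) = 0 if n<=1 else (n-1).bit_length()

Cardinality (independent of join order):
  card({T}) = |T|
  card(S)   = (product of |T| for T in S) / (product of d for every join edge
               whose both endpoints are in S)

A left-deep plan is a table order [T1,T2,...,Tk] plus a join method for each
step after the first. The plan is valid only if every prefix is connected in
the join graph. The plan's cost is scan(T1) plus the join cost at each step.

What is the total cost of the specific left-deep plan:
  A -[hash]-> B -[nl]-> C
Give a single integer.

3005800

step 1: scan A: cost=200, card=200
step 2: join B via hash
    card(P join B) = 200*300/(2) = 30000
    cost = 200 + 2*300*9 + 200 = 5800
step 3: join C via nl
    card(P join C) = 30000*100/(5) = 600000
    cost = 5800 + 30000*100 = 3005800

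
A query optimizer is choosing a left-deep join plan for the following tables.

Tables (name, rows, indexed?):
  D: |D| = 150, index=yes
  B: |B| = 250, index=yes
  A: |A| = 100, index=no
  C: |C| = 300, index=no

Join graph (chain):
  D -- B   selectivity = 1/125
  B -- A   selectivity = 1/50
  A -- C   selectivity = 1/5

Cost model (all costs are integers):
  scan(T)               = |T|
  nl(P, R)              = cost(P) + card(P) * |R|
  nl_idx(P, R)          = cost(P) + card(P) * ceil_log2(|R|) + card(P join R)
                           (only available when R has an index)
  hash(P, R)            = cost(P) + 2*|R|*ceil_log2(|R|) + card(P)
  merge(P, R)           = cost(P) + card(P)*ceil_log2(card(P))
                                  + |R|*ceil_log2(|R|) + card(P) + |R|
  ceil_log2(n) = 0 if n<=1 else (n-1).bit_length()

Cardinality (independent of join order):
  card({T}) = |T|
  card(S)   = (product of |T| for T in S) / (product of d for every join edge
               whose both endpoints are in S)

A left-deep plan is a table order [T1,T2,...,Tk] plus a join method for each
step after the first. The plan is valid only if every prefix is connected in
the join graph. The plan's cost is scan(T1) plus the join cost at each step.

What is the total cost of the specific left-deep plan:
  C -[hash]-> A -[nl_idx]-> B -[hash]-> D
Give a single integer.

112400

step 1: scan C: cost=300, card=300
step 2: join A via hash
    card(P join A) = 300*100/(5) = 6000
    cost = 300 + 2*100*7 + 300 = 2000
step 3: join B via nl_idx
    card(P join B) = 6000*250/(50) = 30000
    cost = 2000 + 6000*8 + 30000 = 80000
step 4: join D via hash
    card(P join D) = 30000*150/(125) = 36000
    cost = 80000 + 2*150*8 + 30000 = 112400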